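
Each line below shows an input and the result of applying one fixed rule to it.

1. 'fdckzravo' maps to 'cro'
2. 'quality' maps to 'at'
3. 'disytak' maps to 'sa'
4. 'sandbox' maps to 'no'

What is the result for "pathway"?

ta

Rule — keep one character in every 3, starting at position 3 (positions 3rd, 6th, 9th, ...).
For "pathway" the result is "ta".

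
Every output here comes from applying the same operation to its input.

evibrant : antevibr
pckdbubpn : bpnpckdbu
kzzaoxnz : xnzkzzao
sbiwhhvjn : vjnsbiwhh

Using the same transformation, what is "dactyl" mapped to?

The rule is to move the last 3 characters to the front (rotate right by 3).
Applying that to "dactyl" gives "tyldac".

tyldac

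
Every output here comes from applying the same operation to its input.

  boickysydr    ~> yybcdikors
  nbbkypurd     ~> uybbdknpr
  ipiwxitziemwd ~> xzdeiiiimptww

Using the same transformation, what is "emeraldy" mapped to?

What's happening: sort the characters into alphabetical order, then move the last 2 characters to the front (rotate right by 2).
"emeraldy" → "adeelmry" → "ryadeelm".

ryadeelm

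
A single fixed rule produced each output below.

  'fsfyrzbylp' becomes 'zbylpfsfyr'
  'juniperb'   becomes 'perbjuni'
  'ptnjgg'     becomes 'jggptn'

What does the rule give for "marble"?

blemar

The transformation: swap the front and back halves of the string.
Doing the same to "marble": "blemar".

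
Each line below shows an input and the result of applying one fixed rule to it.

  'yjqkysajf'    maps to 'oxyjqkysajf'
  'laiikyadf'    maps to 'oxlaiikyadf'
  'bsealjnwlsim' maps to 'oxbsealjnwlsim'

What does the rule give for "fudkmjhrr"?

oxfudkmjhrr

In each case the input is transformed by: prepend "ox".
"fudkmjhrr" → "oxfudkmjhrr".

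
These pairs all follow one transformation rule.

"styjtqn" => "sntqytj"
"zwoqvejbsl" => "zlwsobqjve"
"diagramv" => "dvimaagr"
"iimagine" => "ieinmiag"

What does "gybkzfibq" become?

gqybbikfz

The rule is to take characters alternately from the front and the back (1st, last, 2nd, 2nd-last, ...).
Doing the same to "gybkzfibq": "gqybbikfz".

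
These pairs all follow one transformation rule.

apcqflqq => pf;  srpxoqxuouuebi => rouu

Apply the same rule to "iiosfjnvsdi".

ifv

The transformation: move the last character to the front, then keep one character in every 3, starting at position 3 (positions 3rd, 6th, 9th, ...).
For "iiosfjnvsdi", step one produces "iiiosfjnvsd"; step two turns that into "ifv".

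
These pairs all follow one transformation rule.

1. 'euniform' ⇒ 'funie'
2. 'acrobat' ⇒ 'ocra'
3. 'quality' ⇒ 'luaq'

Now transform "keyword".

weyk

The pattern: delete the last 3 characters, then swap the first and last characters.
For "keyword" the result is "weyk".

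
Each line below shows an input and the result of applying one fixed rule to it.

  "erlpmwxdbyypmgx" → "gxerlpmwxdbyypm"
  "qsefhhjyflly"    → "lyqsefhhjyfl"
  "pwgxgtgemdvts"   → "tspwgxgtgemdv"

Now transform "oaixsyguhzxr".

xroaixsyguhz

Rule — move the last 2 characters to the front (rotate right by 2).
For "oaixsyguhzxr" the result is "xroaixsyguhz".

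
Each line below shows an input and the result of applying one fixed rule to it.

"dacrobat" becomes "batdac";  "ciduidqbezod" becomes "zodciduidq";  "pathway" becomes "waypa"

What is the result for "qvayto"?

ytoq

Looking at the pairs, the operation is to move the last 3 characters to the front (rotate right by 3), then delete the last 2 characters.
Working it through for "qvayto": intermediate "ytoqva", final "ytoq".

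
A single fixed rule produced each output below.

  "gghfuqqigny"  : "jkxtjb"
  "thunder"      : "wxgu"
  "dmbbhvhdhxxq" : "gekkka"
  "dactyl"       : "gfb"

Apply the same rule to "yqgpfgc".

bjif

In each case the input is transformed by: keep every other character starting from the first (positions 1st, 3rd, 5th, ...), then shift every letter 3 places forward in the alphabet (wrapping around).
On "yqgpfgc": the first step gives "ygfc", and the second then gives "bjif".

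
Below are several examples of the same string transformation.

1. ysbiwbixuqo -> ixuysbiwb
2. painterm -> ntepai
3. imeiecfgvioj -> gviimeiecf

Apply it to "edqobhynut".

The transformation: delete the last 2 characters, then move the last 3 characters to the front (rotate right by 3).
"edqobhynut" → "hynedqob".

hynedqob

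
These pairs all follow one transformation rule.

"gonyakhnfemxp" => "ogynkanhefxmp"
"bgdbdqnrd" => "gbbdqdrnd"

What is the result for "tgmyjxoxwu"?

gtymxjxouw

The transformation: swap each adjacent pair of characters (1↔2, 3↔4, ...).
Applying that to "tgmyjxoxwu" gives "gtymxjxouw".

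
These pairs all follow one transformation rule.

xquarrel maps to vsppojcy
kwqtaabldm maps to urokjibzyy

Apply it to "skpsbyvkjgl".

Rule — sort the characters into reverse alphabetical order, then shift every letter 2 places backward in the alphabet (wrapping around).
Working it through for "skpsbyvkjgl": intermediate "yvssplkkjgb", final "wtqqnjiihez".

wtqqnjiihez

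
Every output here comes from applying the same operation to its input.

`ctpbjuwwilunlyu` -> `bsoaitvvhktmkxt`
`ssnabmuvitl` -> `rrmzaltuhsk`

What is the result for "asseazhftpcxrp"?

zrrdzygesobwqo

What's happening: shift every letter 1 place backward in the alphabet (wrapping around).
Doing the same to "asseazhftpcxrp": "zrrdzygesobwqo".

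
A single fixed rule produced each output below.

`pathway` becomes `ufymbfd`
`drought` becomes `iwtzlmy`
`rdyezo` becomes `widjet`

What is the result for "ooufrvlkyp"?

ttzkwaqpdu

The rule is to shift every letter 5 places forward in the alphabet (wrapping around).
For "ooufrvlkyp" the result is "ttzkwaqpdu".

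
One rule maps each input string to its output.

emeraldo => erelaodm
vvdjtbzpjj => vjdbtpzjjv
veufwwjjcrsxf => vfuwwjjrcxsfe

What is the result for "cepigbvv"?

cipbgvve

Each output is the input with this applied: swap each adjacent pair of characters (1↔2, 3↔4, ...), then move the first character to the end.
Starting from "cepigbvv": after the first operation, "ecipbgvv"; after the second, "cipbgvve".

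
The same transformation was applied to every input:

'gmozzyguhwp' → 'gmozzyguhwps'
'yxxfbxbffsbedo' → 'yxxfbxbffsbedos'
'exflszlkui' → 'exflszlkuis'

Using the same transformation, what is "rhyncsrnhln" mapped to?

Each output is the input with this applied: append "s".
So "rhyncsrnhln" becomes "rhyncsrnhlns".

rhyncsrnhlns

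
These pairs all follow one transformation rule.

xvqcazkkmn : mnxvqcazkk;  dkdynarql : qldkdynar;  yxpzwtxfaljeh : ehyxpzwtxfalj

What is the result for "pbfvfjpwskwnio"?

In each case the input is transformed by: move the last 2 characters to the front (rotate right by 2).
Doing the same to "pbfvfjpwskwnio": "iopbfvfjpwskwn".

iopbfvfjpwskwn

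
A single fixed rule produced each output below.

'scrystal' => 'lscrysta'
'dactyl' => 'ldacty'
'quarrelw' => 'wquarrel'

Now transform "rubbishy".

Rule — move the last character to the front.
"rubbishy" → "yrubbish".

yrubbish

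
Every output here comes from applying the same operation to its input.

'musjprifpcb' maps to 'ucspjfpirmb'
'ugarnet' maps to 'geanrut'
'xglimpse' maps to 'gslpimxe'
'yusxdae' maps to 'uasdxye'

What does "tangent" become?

Each output is the input with this applied: take characters alternately from the front and the back (1st, last, 2nd, 2nd-last, ...), then move the first 2 characters to the end (rotate left by 2).
Working it through for "tangent": intermediate "ttanneg", final "annegtt".
(Check on "yusxdae": → "yeuasdx" → "uasdxye" ✓)

annegtt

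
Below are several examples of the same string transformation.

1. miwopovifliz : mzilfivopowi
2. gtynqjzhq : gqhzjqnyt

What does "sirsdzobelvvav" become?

What's happening: reverse the string, then move the last character to the front.
"sirsdzobelvvav" → "vavvlebozdsris" → "svavvlebozdsri".

svavvlebozdsri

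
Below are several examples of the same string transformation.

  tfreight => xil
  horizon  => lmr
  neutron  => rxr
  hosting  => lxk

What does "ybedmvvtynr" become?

chzr

Each output is the input with this applied: shift every letter 4 places forward in the alphabet (wrapping around), then keep one character in every 3, starting at position 1 (positions 1st, 4th, 7th, ...).
Doing the same to "ybedmvvtynr": "chzr".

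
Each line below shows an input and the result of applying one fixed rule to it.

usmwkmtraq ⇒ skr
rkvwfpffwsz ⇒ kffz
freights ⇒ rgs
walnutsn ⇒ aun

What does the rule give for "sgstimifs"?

The rule is to keep one character in every 3, starting at position 2 (positions 2nd, 5th, 8th, ...).
Applying that to "sgstimifs" gives "gif".

gif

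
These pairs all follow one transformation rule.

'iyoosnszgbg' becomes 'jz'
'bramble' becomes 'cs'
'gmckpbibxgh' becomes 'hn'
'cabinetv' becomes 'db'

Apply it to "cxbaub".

dy

Rule — shift every letter 1 place forward in the alphabet (wrapping around), then keep only the first 2 characters.
Starting from "cxbaub": after the first operation, "dycbvc"; after the second, "dy".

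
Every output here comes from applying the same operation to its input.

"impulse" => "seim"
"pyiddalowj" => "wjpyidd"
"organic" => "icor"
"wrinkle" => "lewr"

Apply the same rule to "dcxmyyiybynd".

nddcxmyyi

Each output is the input with this applied: move the last 2 characters to the front (rotate right by 2), then delete the last 3 characters.
Applying both steps to "dcxmyyiybynd": "nddcxmyyiyby", then "nddcxmyyi".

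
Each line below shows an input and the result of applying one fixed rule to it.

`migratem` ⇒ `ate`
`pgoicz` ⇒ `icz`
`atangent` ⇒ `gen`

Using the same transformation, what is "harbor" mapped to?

bor

In each case the input is transformed by: swap the front and back halves of the string, then keep only the first 3 characters.
"harbor" → "bor".
(Check on "migratem": → "atemmigr" → "ate" ✓)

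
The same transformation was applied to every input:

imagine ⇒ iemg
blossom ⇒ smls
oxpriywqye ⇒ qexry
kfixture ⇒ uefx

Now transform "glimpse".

Looking at the pairs, the operation is to move the last 3 characters to the front (rotate right by 3), then keep every other character starting from the first (positions 1st, 3rd, 5th, ...).
Applying both steps to "glimpse": "pseglim", then "pelm".

pelm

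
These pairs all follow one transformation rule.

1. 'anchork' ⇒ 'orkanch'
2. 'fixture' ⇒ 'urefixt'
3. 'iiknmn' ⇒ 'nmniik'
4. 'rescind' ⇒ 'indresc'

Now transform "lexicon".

conlexi

In each case the input is transformed by: move the last 3 characters to the front (rotate right by 3).
"lexicon" → "conlexi".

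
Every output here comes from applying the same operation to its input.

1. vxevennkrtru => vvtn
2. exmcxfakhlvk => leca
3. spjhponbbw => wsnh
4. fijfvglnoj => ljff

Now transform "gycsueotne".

soge

The pattern: keep one character in every 3, starting at position 1 (positions 1st, 4th, 7th, ...), then sort the characters into reverse alphabetical order.
Working it through for "gycsueotne": intermediate "gsoe", final "soge".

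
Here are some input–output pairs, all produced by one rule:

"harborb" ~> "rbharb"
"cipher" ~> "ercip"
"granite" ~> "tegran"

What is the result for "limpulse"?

selimpu

The rule is to move the last 3 characters to the front (rotate right by 3), then delete the first character.
Applying both steps to "limpulse": "lselimpu", then "selimpu".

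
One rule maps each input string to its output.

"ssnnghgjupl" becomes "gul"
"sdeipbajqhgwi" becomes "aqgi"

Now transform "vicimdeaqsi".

eqi

Rule — keep every other character starting from the first (positions 1st, 3rd, 5th, ...), then delete the first 3 characters.
For "vicimdeaqsi", step one produces "vcmeqi"; step two turns that into "eqi".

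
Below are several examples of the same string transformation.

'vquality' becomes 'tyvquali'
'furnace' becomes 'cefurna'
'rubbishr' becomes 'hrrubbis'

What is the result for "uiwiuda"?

The pattern: move the last 2 characters to the front (rotate right by 2).
For "uiwiuda" the result is "dauiwiu".

dauiwiu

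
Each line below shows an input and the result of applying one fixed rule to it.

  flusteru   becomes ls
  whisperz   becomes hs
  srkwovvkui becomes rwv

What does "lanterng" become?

The transformation: keep every other character starting from the second (positions 2nd, 4th, 6th, ...), then delete the last 2 characters.
So "lanterng" becomes "at".

at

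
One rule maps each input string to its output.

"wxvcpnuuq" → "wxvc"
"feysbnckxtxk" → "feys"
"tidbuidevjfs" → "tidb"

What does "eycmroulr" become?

The rule is to keep only the first 4 characters.
Applying that to "eycmroulr" gives "eycm".

eycm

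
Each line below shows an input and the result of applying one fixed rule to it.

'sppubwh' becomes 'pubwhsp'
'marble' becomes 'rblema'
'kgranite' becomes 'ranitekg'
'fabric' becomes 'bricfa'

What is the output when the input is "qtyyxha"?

Each output is the input with this applied: move the first 2 characters to the end (rotate left by 2).
For "qtyyxha" the result is "yyxhaqt".

yyxhaqt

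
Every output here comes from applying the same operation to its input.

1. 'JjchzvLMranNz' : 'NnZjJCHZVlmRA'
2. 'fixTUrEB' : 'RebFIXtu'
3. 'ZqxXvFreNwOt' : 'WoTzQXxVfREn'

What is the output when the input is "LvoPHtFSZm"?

szMlVOphTf

Rule — move the last 3 characters to the front (rotate right by 3), then flip the case of every letter.
Applying both steps to "LvoPHtFSZm": "SZmLvoPHtF", then "szMlVOphTf".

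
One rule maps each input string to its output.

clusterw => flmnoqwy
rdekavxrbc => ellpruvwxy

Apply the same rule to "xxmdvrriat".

In each case the input is transformed by: shift every letter 6 places backward in the alphabet (wrapping around), then sort the characters into alphabetical order.
So "xxmdvrriat" becomes "cgllnprrux".

cgllnprrux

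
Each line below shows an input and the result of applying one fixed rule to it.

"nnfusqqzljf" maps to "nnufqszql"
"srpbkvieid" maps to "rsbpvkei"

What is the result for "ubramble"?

buarbm

The rule is to delete the last 2 characters, then swap each adjacent pair of characters (1↔2, 3↔4, ...).
"ubramble" → "ubramb" → "buarbm".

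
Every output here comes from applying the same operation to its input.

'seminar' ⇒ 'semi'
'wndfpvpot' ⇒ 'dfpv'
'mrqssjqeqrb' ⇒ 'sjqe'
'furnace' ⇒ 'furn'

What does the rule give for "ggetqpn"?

gget

Rule — move the last 3 characters to the front (rotate right by 3), then keep only the last 4 characters.
Applying both steps to "ggetqpn": "qpngget", then "gget".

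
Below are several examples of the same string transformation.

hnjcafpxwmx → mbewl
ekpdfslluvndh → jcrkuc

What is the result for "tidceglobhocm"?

hbfngb

Each output is the input with this applied: shift every letter 1 place backward in the alphabet (wrapping around), then keep every other character starting from the second (positions 2nd, 4th, 6th, ...).
For "tidceglobhocm", step one produces "shcbdfknagnbl"; step two turns that into "hbfngb".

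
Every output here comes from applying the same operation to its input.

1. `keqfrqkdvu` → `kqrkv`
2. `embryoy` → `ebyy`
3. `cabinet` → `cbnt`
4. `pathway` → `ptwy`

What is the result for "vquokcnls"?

Rule — keep every other character starting from the first (positions 1st, 3rd, 5th, ...).
"vquokcnls" → "vukns".

vukns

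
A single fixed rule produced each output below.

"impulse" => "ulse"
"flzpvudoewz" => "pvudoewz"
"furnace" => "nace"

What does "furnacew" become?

nacew

Looking at the pairs, the operation is to delete the first 3 characters.
Applying that to "furnacew" gives "nacew".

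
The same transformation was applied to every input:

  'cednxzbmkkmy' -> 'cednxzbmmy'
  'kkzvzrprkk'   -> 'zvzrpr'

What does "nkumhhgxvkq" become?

In each case the input is transformed by: remove every "k".
On "nkumhhgxvkq" that produces "numhhgxvq".

numhhgxvq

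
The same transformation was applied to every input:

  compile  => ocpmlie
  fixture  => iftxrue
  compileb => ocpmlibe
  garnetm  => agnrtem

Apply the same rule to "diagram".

The pattern: swap each adjacent pair of characters (1↔2, 3↔4, ...).
On "diagram" that produces "idgaarm".

idgaarm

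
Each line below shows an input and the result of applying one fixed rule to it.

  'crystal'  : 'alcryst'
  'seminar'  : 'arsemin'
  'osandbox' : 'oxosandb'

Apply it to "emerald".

Looking at the pairs, the operation is to move the last 2 characters to the front (rotate right by 2).
Doing the same to "emerald": "ldemera".

ldemera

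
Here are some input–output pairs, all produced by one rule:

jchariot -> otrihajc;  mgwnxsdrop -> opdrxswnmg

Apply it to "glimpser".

erpsimgl

The pattern: swap each adjacent pair of characters (1↔2, 3↔4, ...), then reverse the string.
Applying that to "glimpser" gives "erpsimgl".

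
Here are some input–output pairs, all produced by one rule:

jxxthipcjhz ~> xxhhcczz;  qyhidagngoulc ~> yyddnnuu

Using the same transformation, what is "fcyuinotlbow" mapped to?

The transformation: keep one character in every 3, starting at position 2 (positions 2nd, 5th, 8th, ...), then double every character.
For "fcyuinotlbow", step one produces "cito"; step two turns that into "cciittoo".
(Check on "qyhidagngoulc": → "ydnu" → "yyddnnuu" ✓)

cciittoo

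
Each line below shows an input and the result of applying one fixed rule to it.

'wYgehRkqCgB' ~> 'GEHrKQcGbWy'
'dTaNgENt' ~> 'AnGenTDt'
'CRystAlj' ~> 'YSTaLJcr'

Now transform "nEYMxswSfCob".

ymXSWsFcOBNe

What's happening: flip the case of every letter, then move the first 2 characters to the end (rotate left by 2).
Doing the same to "nEYMxswSfCob": "ymXSWsFcOBNe".
(Check on "dTaNgENt": → "DtAnGenT" → "AnGenTDt" ✓)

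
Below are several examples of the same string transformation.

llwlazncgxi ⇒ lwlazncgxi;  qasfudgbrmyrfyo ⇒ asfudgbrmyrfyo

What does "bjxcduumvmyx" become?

The pattern: delete the first character.
"bjxcduumvmyx" → "jxcduumvmyx".

jxcduumvmyx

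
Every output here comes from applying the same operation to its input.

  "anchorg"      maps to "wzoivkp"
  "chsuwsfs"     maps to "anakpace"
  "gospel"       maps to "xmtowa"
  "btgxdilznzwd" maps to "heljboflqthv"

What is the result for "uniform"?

The transformation: shift every letter 8 places forward in the alphabet (wrapping around), then move the last 3 characters to the front (rotate right by 3).
Starting from "uniform": after the first operation, "cvqnwzu"; after the second, "wzucvqn".
(Check on "chsuwsfs": → "kpaceana" → "anakpace" ✓)

wzucvqn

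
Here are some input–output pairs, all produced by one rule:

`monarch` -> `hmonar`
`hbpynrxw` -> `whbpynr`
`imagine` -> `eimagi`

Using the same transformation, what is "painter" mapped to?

rpaint

The pattern: move the last character to the front, then delete the last character.
Starting from "painter": after the first operation, "rpainte"; after the second, "rpaint".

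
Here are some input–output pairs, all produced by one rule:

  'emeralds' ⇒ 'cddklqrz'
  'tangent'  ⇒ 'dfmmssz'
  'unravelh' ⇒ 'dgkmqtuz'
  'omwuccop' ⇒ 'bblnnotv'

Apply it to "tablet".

adkssz

Rule — shift every letter 1 place backward in the alphabet (wrapping around), then sort the characters into alphabetical order.
Doing the same to "tablet": "adkssz".
(Check on "emeralds": → "dldqzkcr" → "cddklqrz" ✓)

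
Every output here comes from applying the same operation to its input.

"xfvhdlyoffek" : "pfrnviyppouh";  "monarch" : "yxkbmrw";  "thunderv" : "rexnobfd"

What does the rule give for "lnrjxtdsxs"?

Rule — shift every letter 10 places forward in the alphabet (wrapping around), then move the first character to the end.
"lnrjxtdsxs" → "vxbthdnchc" → "xbthdnchcv".
(Check on "xfvhdlyoffek": → "hpfrnviyppou" → "pfrnviyppouh" ✓)

xbthdnchcv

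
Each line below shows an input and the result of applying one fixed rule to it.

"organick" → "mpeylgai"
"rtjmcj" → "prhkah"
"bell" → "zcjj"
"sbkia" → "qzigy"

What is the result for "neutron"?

lcsrpml

The transformation: shift every letter 2 places backward in the alphabet (wrapping around).
"neutron" → "lcsrpml".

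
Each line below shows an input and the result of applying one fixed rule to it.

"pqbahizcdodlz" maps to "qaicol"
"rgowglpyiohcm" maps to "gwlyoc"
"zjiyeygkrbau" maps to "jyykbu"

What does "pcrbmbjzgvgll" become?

The transformation: keep every other character starting from the second (positions 2nd, 4th, 6th, ...).
"pcrbmbjzgvgll" → "cbbzvl".

cbbzvl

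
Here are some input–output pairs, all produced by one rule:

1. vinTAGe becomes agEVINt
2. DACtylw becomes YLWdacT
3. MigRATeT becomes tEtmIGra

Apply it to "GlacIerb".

The rule is to flip the case of every letter, then move the last 3 characters to the front (rotate right by 3).
For "GlacIerb", step one produces "gLACiERB"; step two turns that into "ERBgLACi".

ERBgLACi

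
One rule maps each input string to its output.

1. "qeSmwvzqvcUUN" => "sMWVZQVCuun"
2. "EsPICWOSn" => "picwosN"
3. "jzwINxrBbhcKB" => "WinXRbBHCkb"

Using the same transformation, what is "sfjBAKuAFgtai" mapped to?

JbakUafGTAI

What's happening: flip the case of every letter, then delete the first 2 characters.
For "sfjBAKuAFgtai" the result is "JbakUafGTAI".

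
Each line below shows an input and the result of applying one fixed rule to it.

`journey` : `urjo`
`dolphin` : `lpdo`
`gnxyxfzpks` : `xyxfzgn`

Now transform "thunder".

Each output is the input with this applied: delete the last 3 characters, then move the first 2 characters to the end (rotate left by 2).
For "thunder", step one produces "thun"; step two turns that into "unth".

unth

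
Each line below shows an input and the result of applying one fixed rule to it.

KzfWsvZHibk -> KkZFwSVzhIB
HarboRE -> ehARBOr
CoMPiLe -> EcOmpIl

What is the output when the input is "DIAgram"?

Looking at the pairs, the operation is to flip the case of every letter, then move the last character to the front.
So "DIAgram" becomes "MdiaGRA".

MdiaGRA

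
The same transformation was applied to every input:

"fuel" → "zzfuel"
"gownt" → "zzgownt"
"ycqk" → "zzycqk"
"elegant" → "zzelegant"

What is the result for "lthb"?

The transformation: prepend "zz".
Doing the same to "lthb": "zzlthb".

zzlthb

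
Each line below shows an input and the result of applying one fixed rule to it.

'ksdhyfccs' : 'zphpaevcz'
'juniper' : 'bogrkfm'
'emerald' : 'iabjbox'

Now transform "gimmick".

zhdfjjf

What's happening: shift every letter 3 places backward in the alphabet (wrapping around), then move the last 2 characters to the front (rotate right by 2).
Applying both steps to "gimmick": "dfjjfzh", then "zhdfjjf".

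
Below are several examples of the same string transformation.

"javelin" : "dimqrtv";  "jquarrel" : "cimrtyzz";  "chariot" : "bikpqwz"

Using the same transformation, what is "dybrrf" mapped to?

The rule is to shift every letter 8 places forward in the alphabet (wrapping around), then sort the characters into alphabetical order.
Applying both steps to "dybrrf": "lgjzzn", then "gjlnzz".

gjlnzz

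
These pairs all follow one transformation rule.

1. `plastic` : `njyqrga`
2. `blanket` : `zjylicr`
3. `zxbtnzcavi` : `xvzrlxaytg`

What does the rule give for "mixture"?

kgvrspc

Rule — shift every letter 2 places backward in the alphabet (wrapping around).
"mixture" → "kgvrspc".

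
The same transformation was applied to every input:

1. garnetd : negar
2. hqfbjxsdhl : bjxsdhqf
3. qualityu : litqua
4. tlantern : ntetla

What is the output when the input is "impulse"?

ulimp

Looking at the pairs, the operation is to delete the last 2 characters, then move the first 3 characters to the end (rotate left by 3).
On "impulse": the first step gives "impul", and the second then gives "ulimp".
(Check on "garnetd": → "garne" → "negar" ✓)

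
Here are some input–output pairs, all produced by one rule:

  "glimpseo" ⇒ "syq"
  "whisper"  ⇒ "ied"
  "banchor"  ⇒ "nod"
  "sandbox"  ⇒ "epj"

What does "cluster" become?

Rule — shift every letter 12 places forward in the alphabet (wrapping around), then keep one character in every 3, starting at position 1 (positions 1st, 4th, 7th, ...).
For "cluster", step one produces "oxgefqd"; step two turns that into "oed".

oed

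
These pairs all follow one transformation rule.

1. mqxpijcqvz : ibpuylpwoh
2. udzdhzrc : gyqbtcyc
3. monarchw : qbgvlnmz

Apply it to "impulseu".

krdthlot

The pattern: swap the front and back halves of the string, then shift every letter 1 place backward in the alphabet (wrapping around).
Working it through for "impulseu": intermediate "lseuimpu", final "krdthlot".
(Check on "mqxpijcqvz": → "jcqvzmqxpi" → "ibpuylpwoh" ✓)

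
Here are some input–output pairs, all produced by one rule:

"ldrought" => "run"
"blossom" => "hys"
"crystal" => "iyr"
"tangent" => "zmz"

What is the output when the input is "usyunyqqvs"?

aawy

Rule — keep one character in every 3, starting at position 1 (positions 1st, 4th, 7th, ...), then shift every letter 6 places forward in the alphabet (wrapping around).
Doing the same to "usyunyqqvs": "aawy".
(Check on "crystal": → "csl" → "iyr" ✓)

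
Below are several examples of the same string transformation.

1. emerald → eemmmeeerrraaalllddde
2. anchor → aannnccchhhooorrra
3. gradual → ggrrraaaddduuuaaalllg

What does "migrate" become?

mmiiigggrrraaattteeem

The pattern: repeat every character 3 times, then move the first character to the end.
On "migrate": the first step gives "mmmiiigggrrraaattteee", and the second then gives "mmiiigggrrraaattteeem".
(Check on "gradual": → "gggrrraaaddduuuaaalll" → "ggrrraaaddduuuaaalllg" ✓)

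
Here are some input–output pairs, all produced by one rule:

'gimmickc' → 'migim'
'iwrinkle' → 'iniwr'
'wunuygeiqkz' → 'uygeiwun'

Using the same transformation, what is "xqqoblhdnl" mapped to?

Rule — delete the last 3 characters, then move the first 3 characters to the end (rotate left by 3).
"xqqoblhdnl" → "xqqoblh" → "oblhxqq".

oblhxqq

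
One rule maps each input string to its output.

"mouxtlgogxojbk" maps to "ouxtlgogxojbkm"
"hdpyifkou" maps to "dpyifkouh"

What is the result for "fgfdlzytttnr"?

gfdlzytttnrf

Each output is the input with this applied: move the first character to the end.
For "fgfdlzytttnr" the result is "gfdlzytttnrf".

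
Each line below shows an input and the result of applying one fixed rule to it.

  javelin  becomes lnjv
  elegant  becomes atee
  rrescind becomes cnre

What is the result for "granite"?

iega

Each output is the input with this applied: keep every other character starting from the first (positions 1st, 3rd, 5th, ...), then move the first 2 characters to the end (rotate left by 2).
Starting from "granite": after the first operation, "gaie"; after the second, "iega".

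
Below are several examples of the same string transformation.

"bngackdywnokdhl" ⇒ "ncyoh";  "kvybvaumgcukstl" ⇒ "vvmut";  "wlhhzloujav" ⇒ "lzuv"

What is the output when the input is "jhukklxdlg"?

The pattern: keep one character in every 3, starting at position 2 (positions 2nd, 5th, 8th, ...).
So "jhukklxdlg" becomes "hkd".

hkd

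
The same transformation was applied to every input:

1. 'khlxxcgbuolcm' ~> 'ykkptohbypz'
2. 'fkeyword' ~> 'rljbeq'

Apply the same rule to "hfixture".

vkgher

Rule — delete the first 2 characters, then shift every letter 13 places forward in the alphabet (wrapping around) — i.e. ROT13.
On "hfixture": the first step gives "ixture", and the second then gives "vkgher".
(Check on "fkeyword": → "eyword" → "rljbeq" ✓)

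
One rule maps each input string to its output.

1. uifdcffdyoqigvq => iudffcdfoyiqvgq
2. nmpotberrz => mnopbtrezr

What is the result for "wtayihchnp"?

twyahihcpn

In each case the input is transformed by: swap each adjacent pair of characters (1↔2, 3↔4, ...).
On "wtayihchnp" that produces "twyahihcpn".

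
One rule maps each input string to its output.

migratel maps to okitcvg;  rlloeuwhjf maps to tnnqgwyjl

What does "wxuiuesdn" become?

The pattern: delete the last character, then shift every letter 2 places forward in the alphabet (wrapping around).
"wxuiuesdn" → "wxuiuesd" → "yzwkwguf".

yzwkwguf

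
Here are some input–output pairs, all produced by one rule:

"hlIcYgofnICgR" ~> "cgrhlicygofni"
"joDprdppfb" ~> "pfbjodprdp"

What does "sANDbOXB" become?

oxbsandb

Looking at the pairs, the operation is to move the last 3 characters to the front (rotate right by 3), then convert every letter to lowercase.
"sANDbOXB" → "OXBsANDb" → "oxbsandb".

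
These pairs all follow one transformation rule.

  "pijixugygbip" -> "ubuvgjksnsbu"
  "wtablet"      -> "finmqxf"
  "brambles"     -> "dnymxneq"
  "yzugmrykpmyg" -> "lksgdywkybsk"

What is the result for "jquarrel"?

Rule — shift every letter 12 places forward in the alphabet (wrapping around), then swap each adjacent pair of characters (1↔2, 3↔4, ...).
"jquarrel" → "vcgmddqx" → "cvmgddxq".
(Check on "pijixugygbip": → "buvujgsksnub" → "ubuvgjksnsbu" ✓)

cvmgddxq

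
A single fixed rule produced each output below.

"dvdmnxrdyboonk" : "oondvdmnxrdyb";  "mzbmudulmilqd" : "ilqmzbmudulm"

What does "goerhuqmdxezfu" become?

ezfgoerhuqmdx

Each output is the input with this applied: delete the last character, then move the last 3 characters to the front (rotate right by 3).
On "goerhuqmdxezfu": the first step gives "goerhuqmdxezf", and the second then gives "ezfgoerhuqmdx".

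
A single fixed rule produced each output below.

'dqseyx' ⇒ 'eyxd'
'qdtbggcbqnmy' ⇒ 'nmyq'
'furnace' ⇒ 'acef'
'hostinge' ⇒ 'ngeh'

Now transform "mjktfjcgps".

The rule is to move the last 3 characters to the front (rotate right by 3), then keep only the first 4 characters.
Applying both steps to "mjktfjcgps": "gpsmjktfjc", then "gpsm".
(Check on "hostinge": → "ngehosti" → "ngeh" ✓)

gpsm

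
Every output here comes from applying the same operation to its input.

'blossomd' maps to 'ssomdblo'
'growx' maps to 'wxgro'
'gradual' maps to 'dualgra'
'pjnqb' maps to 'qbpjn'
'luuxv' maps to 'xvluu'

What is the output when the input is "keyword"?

The transformation: move the first 3 characters to the end (rotate left by 3).
Applying that to "keyword" gives "wordkey".

wordkey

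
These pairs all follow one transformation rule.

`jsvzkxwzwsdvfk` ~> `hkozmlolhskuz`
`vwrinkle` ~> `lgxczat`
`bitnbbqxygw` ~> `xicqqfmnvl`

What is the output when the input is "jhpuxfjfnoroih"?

The rule is to delete the first character, then shift every letter 11 places backward in the alphabet (wrapping around).
Starting from "jhpuxfjfnoroih": after the first operation, "hpuxfjfnoroih"; after the second, "wejmuyucdgdxw".

wejmuyucdgdxw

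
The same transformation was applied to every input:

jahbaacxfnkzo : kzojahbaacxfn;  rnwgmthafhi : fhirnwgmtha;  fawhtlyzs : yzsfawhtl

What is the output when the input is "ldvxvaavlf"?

vlfldvxvaa

In each case the input is transformed by: move the last 3 characters to the front (rotate right by 3).
Doing the same to "ldvxvaavlf": "vlfldvxvaa".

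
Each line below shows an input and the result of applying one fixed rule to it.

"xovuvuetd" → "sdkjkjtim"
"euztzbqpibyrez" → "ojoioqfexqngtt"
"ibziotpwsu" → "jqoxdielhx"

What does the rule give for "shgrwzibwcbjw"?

The transformation: shift every letter 11 places backward in the alphabet (wrapping around), then swap the first and last characters.
"shgrwzibwcbjw" → "hwvgloxqlrqyl" → "lwvgloxqlrqyh".

lwvgloxqlrqyh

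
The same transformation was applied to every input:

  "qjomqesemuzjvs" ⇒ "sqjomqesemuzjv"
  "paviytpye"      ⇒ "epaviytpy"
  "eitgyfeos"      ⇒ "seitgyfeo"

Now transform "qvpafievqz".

zqvpafievq

Rule — move the last character to the front.
So "qvpafievqz" becomes "zqvpafievq".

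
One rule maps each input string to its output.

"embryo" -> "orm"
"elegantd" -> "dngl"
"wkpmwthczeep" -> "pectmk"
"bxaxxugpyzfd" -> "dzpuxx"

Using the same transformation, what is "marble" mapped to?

eba

The pattern: keep every other character starting from the second (positions 2nd, 4th, 6th, ...), then reverse the string.
Starting from "marble": after the first operation, "abe"; after the second, "eba".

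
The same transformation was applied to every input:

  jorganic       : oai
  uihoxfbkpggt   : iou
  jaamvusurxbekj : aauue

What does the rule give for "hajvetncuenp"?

aeue

The pattern: move the first character to the end, then keep only the vowels.
Working it through for "hajvetncuenp": intermediate "ajvetncuenph", final "aeue".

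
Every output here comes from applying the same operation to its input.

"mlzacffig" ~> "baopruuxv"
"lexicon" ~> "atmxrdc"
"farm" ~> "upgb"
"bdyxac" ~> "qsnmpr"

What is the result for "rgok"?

gvdz

The rule is to shift every letter 11 places backward in the alphabet (wrapping around).
Applying that to "rgok" gives "gvdz".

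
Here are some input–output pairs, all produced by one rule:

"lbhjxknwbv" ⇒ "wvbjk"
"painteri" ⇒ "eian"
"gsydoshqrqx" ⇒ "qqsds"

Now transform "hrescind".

idrs

The transformation: keep every other character starting from the second (positions 2nd, 4th, 6th, ...), then move the last 2 characters to the front (rotate right by 2).
Starting from "hrescind": after the first operation, "rsid"; after the second, "idrs".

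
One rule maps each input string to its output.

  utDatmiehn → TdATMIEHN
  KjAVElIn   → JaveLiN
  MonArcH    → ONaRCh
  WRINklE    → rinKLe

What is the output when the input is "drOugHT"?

RoUGht

Rule — flip the case of every letter, then delete the first character.
Starting from "drOugHT": after the first operation, "DRoUGht"; after the second, "RoUGht".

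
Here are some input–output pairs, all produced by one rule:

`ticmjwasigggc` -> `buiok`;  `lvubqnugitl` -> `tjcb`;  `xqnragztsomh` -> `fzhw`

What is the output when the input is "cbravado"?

kil

Rule — keep one character in every 3, starting at position 1 (positions 1st, 4th, 7th, ...), then shift every letter 8 places forward in the alphabet (wrapping around).
Doing the same to "cbravado": "kil".
(Check on "lvubqnugitl": → "lbut" → "tjcb" ✓)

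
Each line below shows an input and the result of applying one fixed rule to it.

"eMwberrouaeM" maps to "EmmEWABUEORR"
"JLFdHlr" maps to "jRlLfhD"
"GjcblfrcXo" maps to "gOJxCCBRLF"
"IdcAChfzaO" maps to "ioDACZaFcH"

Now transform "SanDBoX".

In each case the input is transformed by: flip the case of every letter, then take characters alternately from the front and the back (1st, last, 2nd, 2nd-last, ...).
"SanDBoX" → "sxAONbd".

sxAONbd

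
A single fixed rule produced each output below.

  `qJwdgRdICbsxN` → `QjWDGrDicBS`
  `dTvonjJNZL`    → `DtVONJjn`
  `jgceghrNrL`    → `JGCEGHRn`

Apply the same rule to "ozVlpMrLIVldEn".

Each output is the input with this applied: flip the case of every letter, then delete the last 2 characters.
On "ozVlpMrLIVldEn": the first step gives "OZvLPmRlivLDeN", and the second then gives "OZvLPmRlivLD".

OZvLPmRlivLD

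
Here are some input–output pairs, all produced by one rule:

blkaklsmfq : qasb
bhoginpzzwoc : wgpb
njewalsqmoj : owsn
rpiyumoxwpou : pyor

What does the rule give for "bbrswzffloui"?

In each case the input is transformed by: keep one character in every 3, starting at position 1 (positions 1st, 4th, 7th, ...), then swap the first and last characters.
Working it through for "bbrswzffloui": intermediate "bsfo", final "osfb".

osfb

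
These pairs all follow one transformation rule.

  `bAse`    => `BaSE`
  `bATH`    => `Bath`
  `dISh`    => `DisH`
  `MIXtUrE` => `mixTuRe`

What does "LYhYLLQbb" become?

lyHyllqBB

The pattern: flip the case of every letter.
For "LYhYLLQbb" the result is "lyHyllqBB".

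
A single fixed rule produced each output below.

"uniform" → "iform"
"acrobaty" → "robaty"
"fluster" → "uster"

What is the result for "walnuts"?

lnuts

Looking at the pairs, the operation is to delete the first 2 characters.
On "walnuts" that produces "lnuts".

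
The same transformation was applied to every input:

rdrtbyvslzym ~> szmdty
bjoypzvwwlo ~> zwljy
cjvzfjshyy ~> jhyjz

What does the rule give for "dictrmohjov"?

The pattern: keep every other character starting from the second (positions 2nd, 4th, 6th, ...), then move the last 3 characters to the front (rotate right by 3).
For "dictrmohjov", step one produces "itmho"; step two turns that into "mhoit".

mhoit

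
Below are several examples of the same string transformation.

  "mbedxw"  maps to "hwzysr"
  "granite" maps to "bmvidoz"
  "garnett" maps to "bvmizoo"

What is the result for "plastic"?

In each case the input is transformed by: shift every letter 5 places backward in the alphabet (wrapping around).
"plastic" → "kgvnodx".

kgvnodx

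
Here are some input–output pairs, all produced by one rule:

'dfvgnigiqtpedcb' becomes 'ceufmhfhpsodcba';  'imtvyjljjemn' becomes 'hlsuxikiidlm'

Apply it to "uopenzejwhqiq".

The pattern: shift every letter 1 place backward in the alphabet (wrapping around).
"uopenzejwhqiq" → "tnodmydivgphp".

tnodmydivgphp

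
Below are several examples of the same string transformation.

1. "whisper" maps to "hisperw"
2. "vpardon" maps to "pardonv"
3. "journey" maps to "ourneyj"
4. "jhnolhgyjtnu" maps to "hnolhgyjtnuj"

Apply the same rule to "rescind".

escindr

Each output is the input with this applied: move the first character to the end.
So "rescind" becomes "escindr".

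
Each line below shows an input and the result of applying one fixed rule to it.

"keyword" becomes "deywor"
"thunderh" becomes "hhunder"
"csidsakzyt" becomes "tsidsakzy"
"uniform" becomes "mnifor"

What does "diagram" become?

In each case the input is transformed by: delete the first character, then move the last character to the front.
For "diagram" the result is "miagra".

miagra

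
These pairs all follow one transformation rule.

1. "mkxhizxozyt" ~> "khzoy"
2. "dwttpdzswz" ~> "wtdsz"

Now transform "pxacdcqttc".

Each output is the input with this applied: keep every other character starting from the second (positions 2nd, 4th, 6th, ...).
Doing the same to "pxacdcqttc": "xcctc".

xcctc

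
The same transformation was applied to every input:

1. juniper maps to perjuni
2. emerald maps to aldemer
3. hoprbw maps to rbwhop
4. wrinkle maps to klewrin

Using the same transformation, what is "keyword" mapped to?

The pattern: move the last 3 characters to the front (rotate right by 3).
"keyword" → "ordkeyw".

ordkeyw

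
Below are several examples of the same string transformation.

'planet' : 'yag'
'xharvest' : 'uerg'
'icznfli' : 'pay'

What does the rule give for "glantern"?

yara

In each case the input is transformed by: shift every letter 13 places forward in the alphabet (wrapping around) — i.e. ROT13, then keep every other character starting from the second (positions 2nd, 4th, 6th, ...).
"glantern" → "yara".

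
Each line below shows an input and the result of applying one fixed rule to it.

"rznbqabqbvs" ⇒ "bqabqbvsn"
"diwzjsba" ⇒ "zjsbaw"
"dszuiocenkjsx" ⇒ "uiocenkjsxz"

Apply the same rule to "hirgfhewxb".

The transformation: delete the first 2 characters, then move the first character to the end.
Starting from "hirgfhewxb": after the first operation, "rgfhewxb"; after the second, "gfhewxbr".
(Check on "dszuiocenkjsx": → "zuiocenkjsx" → "uiocenkjsxz" ✓)

gfhewxbr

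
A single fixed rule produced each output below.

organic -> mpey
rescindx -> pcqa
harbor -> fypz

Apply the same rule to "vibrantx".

Looking at the pairs, the operation is to shift every letter 2 places backward in the alphabet (wrapping around), then keep only the first 4 characters.
Working it through for "vibrantx": intermediate "tgzpylrv", final "tgzp".

tgzp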